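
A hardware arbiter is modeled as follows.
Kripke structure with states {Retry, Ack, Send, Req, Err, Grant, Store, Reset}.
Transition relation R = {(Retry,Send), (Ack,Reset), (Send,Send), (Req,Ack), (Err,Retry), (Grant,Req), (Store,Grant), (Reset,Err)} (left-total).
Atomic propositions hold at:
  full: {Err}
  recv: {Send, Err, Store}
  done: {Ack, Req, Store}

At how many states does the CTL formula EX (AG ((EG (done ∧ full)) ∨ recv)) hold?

Sat(done ∧ full) = ∅
EG (done ∧ full): greatest fixpoint, start Z0 = ∅, keep only states in Sat with some successor in Z. Already a fixed point.
Sat(EG (done ∧ full)) = ∅
Sat((EG (done ∧ full)) ∨ recv) = {Send, Err, Store}
AG ((EG (done ∧ full)) ∨ recv): greatest fixpoint, start Z0 = {Send, Err, Store}, keep only states in Sat with every successor in Z. Z1 = {Send}; fixed.
Sat(AG ((EG (done ∧ full)) ∨ recv)) = {Send}
Sat(EX (AG ((EG (done ∧ full)) ∨ recv))) = {s : some successor in {Send}} = {Retry, Send}
|Sat(EX (AG ((EG (done ∧ full)) ∨ recv)))| = |{Retry, Send}| = 2.

2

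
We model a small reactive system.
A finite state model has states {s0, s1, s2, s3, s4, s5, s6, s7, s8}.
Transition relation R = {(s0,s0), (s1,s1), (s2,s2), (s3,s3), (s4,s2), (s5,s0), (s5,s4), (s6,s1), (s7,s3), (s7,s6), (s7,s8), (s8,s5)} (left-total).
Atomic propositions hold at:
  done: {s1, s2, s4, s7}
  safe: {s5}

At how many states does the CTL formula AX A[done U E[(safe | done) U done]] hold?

Sat(safe | done) = {s1, s2, s4, s5, s7}
E[(safe | done) U done]: least fixpoint, start Z0 = Sat(done) = {s1, s2, s4, s7}, add states in Sat(safe | done) with some successor in Z. Z1 = {s1, s2, s4, s5, s7}; fixed.
Sat(E[(safe | done) U done]) = {s1, s2, s4, s5, s7}
A[done U E[(safe | done) U done]]: least fixpoint, start Z0 = Sat(E[(safe | done) U done]) = {s1, s2, s4, s5, s7}, add states in Sat(done) with every successor in Z. Already a fixed point.
Sat(A[done U E[(safe | done) U done]]) = {s1, s2, s4, s5, s7}
Sat(AX A[done U E[(safe | done) U done]]) = {s : every successor in {s1, s2, s4, s5, s7}} = {s1, s2, s4, s6, s8}
|Sat(AX A[done U E[(safe | done) U done]])| = |{s1, s2, s4, s6, s8}| = 5.

5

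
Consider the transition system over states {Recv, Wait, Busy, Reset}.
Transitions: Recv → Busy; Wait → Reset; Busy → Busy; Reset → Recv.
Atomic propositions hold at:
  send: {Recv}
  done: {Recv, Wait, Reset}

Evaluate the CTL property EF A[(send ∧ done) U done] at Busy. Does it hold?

No

Sat(send ∧ done) = {Recv}
A[(send ∧ done) U done]: least fixpoint, start Z0 = Sat(done) = {Recv, Wait, Reset}, add states in Sat(send ∧ done) with every successor in Z. Already a fixed point.
Sat(A[(send ∧ done) U done]) = {Recv, Wait, Reset}
EF A[(send ∧ done) U done]: least fixpoint, start Z0 = {Recv, Wait, Reset}, add states with some successor in Z. Already a fixed point.
Sat(EF A[(send ∧ done) U done]) = {Recv, Wait, Reset}
Busy ∉ Sat(EF A[(send ∧ done) U done]) = {Recv, Wait, Reset}, so the formula does not hold at Busy.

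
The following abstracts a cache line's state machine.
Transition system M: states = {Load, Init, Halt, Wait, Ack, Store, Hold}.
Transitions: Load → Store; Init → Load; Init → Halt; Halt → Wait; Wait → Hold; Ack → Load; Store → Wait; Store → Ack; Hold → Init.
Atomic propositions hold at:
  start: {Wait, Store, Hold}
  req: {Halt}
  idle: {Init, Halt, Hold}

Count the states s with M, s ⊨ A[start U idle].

A[start U idle]: least fixpoint, start Z0 = Sat(idle) = {Init, Halt, Hold}, add states in Sat(start) with every successor in Z. Z1 = {Init, Halt, Wait, Hold}; fixed.
Sat(A[start U idle]) = {Init, Halt, Wait, Hold}
|Sat(A[start U idle])| = |{Init, Halt, Wait, Hold}| = 4.

4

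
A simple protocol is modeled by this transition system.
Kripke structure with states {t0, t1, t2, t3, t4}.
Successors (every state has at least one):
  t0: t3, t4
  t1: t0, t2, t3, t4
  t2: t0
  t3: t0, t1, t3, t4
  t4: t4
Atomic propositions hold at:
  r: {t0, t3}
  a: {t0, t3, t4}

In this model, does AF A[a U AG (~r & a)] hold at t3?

No

Sat(~r) = {t1, t2, t4}
Sat(~r & a) = {t4}
AG (~r & a): greatest fixpoint, start Z0 = {t4}, keep only states in Sat with every successor in Z. Already a fixed point.
Sat(AG (~r & a)) = {t4}
A[a U AG (~r & a)]: least fixpoint, start Z0 = Sat(AG (~r & a)) = {t4}, add states in Sat(a) with every successor in Z. Already a fixed point.
Sat(A[a U AG (~r & a)]) = {t4}
AF A[a U AG (~r & a)]: least fixpoint, start Z0 = {t4}, add states with every successor in Z. Already a fixed point.
Sat(AF A[a U AG (~r & a)]) = {t4}
t3 ∉ Sat(AF A[a U AG (~r & a)]) = {t4}, so the formula does not hold at t3.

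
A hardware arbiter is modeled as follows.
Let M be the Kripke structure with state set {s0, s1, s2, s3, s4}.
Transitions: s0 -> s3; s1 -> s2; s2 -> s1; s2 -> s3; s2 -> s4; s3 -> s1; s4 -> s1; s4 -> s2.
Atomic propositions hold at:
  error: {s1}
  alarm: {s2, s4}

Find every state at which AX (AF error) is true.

{s0, s3}

AF error: least fixpoint, start Z0 = {s1}, add states with every successor in Z. Z1 = {s1, s3}; Z2 = {s0, s1, s3}; fixed.
Sat(AF error) = {s0, s1, s3}
Sat(AX (AF error)) = {s : every successor in {s0, s1, s3}} = {s0, s3}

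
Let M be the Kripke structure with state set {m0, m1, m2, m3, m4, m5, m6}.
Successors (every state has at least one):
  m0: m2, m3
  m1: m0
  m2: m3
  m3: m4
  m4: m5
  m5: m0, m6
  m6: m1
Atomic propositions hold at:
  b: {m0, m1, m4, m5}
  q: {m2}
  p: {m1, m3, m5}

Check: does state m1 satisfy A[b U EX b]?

Yes

Sat(EX b) = {s : some successor in {m0, m1, m4, m5}} = {m1, m3, m4, m5, m6}
A[b U EX b]: least fixpoint, start Z0 = Sat(EX b) = {m1, m3, m4, m5, m6}, add states in Sat(b) with every successor in Z. Already a fixed point.
Sat(A[b U EX b]) = {m1, m3, m4, m5, m6}
m1 ∈ Sat(A[b U EX b]) = {m1, m3, m4, m5, m6}, so the formula holds at m1.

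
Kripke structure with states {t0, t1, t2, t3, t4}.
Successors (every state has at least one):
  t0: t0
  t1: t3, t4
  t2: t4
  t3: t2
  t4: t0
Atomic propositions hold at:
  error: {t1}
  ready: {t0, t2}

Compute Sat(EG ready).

EG ready: greatest fixpoint, start Z0 = {t0, t2}, keep only states in Sat with some successor in Z. Z1 = {t0}; fixed.
Sat(EG ready) = {t0}

{t0}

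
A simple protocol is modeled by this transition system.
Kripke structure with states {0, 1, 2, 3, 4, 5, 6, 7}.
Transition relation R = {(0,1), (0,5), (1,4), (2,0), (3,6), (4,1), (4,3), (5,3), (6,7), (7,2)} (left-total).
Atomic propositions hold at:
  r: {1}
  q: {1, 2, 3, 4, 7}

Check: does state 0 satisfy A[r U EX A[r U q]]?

A[r U q]: least fixpoint, start Z0 = Sat(q) = {1, 2, 3, 4, 7}, add states in Sat(r) with every successor in Z. Already a fixed point.
Sat(A[r U q]) = {1, 2, 3, 4, 7}
Sat(EX A[r U q]) = {s : some successor in {1, 2, 3, 4, 7}} = {0, 1, 4, 5, 6, 7}
A[r U EX A[r U q]]: least fixpoint, start Z0 = Sat(EX A[r U q]) = {0, 1, 4, 5, 6, 7}, add states in Sat(r) with every successor in Z. Already a fixed point.
Sat(A[r U EX A[r U q]]) = {0, 1, 4, 5, 6, 7}
0 ∈ Sat(A[r U EX A[r U q]]) = {0, 1, 4, 5, 6, 7}, so the formula holds at 0.

Yes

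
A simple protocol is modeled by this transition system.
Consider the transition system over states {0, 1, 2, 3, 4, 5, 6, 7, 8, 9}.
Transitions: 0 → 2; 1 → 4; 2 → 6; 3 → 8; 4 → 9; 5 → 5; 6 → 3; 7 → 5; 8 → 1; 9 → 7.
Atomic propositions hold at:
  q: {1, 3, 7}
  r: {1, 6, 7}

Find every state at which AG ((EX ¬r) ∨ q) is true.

{5, 7}

Sat(¬r) = {0, 2, 3, 4, 5, 8, 9}
Sat(EX ¬r) = {s : some successor in {0, 2, 3, 4, 5, 8, 9}} = {0, 1, 3, 4, 5, 6, 7}
Sat((EX ¬r) ∨ q) = {0, 1, 3, 4, 5, 6, 7}
AG ((EX ¬r) ∨ q): greatest fixpoint, start Z0 = {0, 1, 3, 4, 5, 6, 7}, keep only states in Sat with every successor in Z. Z1 = {1, 5, 6, 7}; Z2 = {5, 7}; fixed.
Sat(AG ((EX ¬r) ∨ q)) = {5, 7}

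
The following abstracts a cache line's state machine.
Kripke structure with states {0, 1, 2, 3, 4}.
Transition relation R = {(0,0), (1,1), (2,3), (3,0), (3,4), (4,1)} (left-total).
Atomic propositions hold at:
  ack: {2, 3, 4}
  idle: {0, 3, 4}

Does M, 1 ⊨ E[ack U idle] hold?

No

E[ack U idle]: least fixpoint, start Z0 = Sat(idle) = {0, 3, 4}, add states in Sat(ack) with some successor in Z. Z1 = {0, 2, 3, 4}; fixed.
Sat(E[ack U idle]) = {0, 2, 3, 4}
1 ∉ Sat(E[ack U idle]) = {0, 2, 3, 4}, so the formula does not hold at 1.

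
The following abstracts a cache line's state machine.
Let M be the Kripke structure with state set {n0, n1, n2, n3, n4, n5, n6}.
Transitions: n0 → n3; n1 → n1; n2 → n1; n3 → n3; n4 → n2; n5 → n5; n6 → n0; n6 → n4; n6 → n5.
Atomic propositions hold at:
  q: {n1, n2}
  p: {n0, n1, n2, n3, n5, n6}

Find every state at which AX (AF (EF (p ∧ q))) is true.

Sat(p ∧ q) = {n1, n2}
EF (p ∧ q): least fixpoint, start Z0 = {n1, n2}, add states with some successor in Z. Z1 = {n1, n2, n4}; Z2 = {n1, n2, n4, n6}; fixed.
Sat(EF (p ∧ q)) = {n1, n2, n4, n6}
AF (EF (p ∧ q)): least fixpoint, start Z0 = {n1, n2, n4, n6}, add states with every successor in Z. Already a fixed point.
Sat(AF (EF (p ∧ q))) = {n1, n2, n4, n6}
Sat(AX (AF (EF (p ∧ q)))) = {s : every successor in {n1, n2, n4, n6}} = {n1, n2, n4}

{n1, n2, n4}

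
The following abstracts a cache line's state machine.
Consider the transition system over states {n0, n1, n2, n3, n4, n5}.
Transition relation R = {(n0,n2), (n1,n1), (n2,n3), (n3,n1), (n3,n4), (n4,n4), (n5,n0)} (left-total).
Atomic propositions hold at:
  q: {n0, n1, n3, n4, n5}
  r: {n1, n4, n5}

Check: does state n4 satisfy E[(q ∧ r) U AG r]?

Yes

Sat(q ∧ r) = {n1, n4, n5}
AG r: greatest fixpoint, start Z0 = {n1, n4, n5}, keep only states in Sat with every successor in Z. Z1 = {n1, n4}; fixed.
Sat(AG r) = {n1, n4}
E[(q ∧ r) U AG r]: least fixpoint, start Z0 = Sat(AG r) = {n1, n4}, add states in Sat(q ∧ r) with some successor in Z. Already a fixed point.
Sat(E[(q ∧ r) U AG r]) = {n1, n4}
n4 ∈ Sat(E[(q ∧ r) U AG r]) = {n1, n4}, so the formula holds at n4.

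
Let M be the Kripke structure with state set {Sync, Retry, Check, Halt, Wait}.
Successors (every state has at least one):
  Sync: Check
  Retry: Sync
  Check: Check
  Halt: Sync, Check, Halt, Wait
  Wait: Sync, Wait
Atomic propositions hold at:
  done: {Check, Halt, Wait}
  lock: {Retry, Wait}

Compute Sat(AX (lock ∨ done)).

{Sync, Check}

Sat(lock ∨ done) = {Retry, Check, Halt, Wait}
Sat(AX (lock ∨ done)) = {s : every successor in {Retry, Check, Halt, Wait}} = {Sync, Check}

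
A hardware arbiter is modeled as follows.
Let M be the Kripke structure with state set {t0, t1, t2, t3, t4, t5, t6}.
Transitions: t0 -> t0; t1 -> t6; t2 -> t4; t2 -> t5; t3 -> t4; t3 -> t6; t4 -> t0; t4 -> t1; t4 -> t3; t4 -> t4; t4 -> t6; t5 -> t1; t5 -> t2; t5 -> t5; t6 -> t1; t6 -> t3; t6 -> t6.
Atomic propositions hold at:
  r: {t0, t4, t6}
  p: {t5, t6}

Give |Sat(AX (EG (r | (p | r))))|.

4

Sat(p | r) = {t0, t4, t5, t6}
Sat(r | (p | r)) = {t0, t4, t5, t6}
EG (r | (p | r)): greatest fixpoint, start Z0 = {t0, t4, t5, t6}, keep only states in Sat with some successor in Z. Already a fixed point.
Sat(EG (r | (p | r))) = {t0, t4, t5, t6}
Sat(AX (EG (r | (p | r)))) = {s : every successor in {t0, t4, t5, t6}} = {t0, t1, t2, t3}
|Sat(AX (EG (r | (p | r))))| = |{t0, t1, t2, t3}| = 4.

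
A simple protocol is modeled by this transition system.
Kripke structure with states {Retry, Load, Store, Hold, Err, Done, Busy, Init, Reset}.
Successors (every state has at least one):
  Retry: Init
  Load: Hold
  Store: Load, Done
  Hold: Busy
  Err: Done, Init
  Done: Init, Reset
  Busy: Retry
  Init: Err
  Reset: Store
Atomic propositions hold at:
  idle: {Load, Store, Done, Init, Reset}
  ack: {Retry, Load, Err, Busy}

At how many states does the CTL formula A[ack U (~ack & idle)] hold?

Sat(~ack) = {Store, Hold, Done, Init, Reset}
Sat(~ack & idle) = {Store, Done, Init, Reset}
A[ack U (~ack & idle)]: least fixpoint, start Z0 = Sat((~ack & idle)) = {Store, Done, Init, Reset}, add states in Sat(ack) with every successor in Z. Z1 = {Retry, Store, Err, Done, Init, Reset}; Z2 = {Retry, Store, Err, Done, Busy, Init, Reset}; fixed.
Sat(A[ack U (~ack & idle)]) = {Retry, Store, Err, Done, Busy, Init, Reset}
|Sat(A[ack U (~ack & idle)])| = |{Retry, Store, Err, Done, Busy, Init, Reset}| = 7.

7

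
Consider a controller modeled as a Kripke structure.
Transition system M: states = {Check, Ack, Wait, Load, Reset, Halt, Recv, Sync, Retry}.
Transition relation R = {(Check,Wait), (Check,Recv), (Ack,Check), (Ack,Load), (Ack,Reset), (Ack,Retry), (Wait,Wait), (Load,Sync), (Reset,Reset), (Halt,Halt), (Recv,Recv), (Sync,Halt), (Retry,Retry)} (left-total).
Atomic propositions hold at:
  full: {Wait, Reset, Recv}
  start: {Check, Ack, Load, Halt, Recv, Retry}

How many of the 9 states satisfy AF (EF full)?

5

EF full: least fixpoint, start Z0 = {Wait, Reset, Recv}, add states with some successor in Z. Z1 = {Check, Ack, Wait, Reset, Recv}; fixed.
Sat(EF full) = {Check, Ack, Wait, Reset, Recv}
AF (EF full): least fixpoint, start Z0 = {Check, Ack, Wait, Reset, Recv}, add states with every successor in Z. Already a fixed point.
Sat(AF (EF full)) = {Check, Ack, Wait, Reset, Recv}
|Sat(AF (EF full))| = |{Check, Ack, Wait, Reset, Recv}| = 5.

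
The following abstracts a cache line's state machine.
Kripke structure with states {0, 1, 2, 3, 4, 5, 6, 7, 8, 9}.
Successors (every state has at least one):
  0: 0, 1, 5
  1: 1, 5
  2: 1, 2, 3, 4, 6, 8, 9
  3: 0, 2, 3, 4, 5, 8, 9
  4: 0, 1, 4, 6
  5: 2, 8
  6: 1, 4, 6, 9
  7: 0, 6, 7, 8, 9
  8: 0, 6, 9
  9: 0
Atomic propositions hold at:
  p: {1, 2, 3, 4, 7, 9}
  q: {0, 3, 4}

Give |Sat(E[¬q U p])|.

9

Sat(¬q) = {1, 2, 5, 6, 7, 8, 9}
E[¬q U p]: least fixpoint, start Z0 = Sat(p) = {1, 2, 3, 4, 7, 9}, add states in Sat(¬q) with some successor in Z. Z1 = {1, 2, 3, 4, 5, 6, 7, 8, 9}; fixed.
Sat(E[¬q U p]) = {1, 2, 3, 4, 5, 6, 7, 8, 9}
|Sat(E[¬q U p])| = |{1, 2, 3, 4, 5, 6, 7, 8, 9}| = 9.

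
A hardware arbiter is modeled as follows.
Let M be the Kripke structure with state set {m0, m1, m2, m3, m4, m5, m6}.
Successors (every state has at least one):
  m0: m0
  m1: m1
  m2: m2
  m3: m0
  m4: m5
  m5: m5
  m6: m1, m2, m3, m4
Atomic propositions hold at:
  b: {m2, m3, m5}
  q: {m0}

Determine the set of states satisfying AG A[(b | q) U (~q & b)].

{m2, m5}

Sat(b | q) = {m0, m2, m3, m5}
Sat(~q) = {m1, m2, m3, m4, m5, m6}
Sat(~q & b) = {m2, m3, m5}
A[(b | q) U (~q & b)]: least fixpoint, start Z0 = Sat((~q & b)) = {m2, m3, m5}, add states in Sat(b | q) with every successor in Z. Already a fixed point.
Sat(A[(b | q) U (~q & b)]) = {m2, m3, m5}
AG A[(b | q) U (~q & b)]: greatest fixpoint, start Z0 = {m2, m3, m5}, keep only states in Sat with every successor in Z. Z1 = {m2, m5}; fixed.
Sat(AG A[(b | q) U (~q & b)]) = {m2, m5}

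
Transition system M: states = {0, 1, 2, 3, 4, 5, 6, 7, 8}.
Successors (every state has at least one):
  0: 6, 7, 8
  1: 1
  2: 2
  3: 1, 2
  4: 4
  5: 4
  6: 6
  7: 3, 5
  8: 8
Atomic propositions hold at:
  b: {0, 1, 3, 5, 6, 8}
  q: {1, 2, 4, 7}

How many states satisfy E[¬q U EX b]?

Sat(¬q) = {0, 3, 5, 6, 8}
Sat(EX b) = {s : some successor in {0, 1, 3, 5, 6, 8}} = {0, 1, 3, 6, 7, 8}
E[¬q U EX b]: least fixpoint, start Z0 = Sat(EX b) = {0, 1, 3, 6, 7, 8}, add states in Sat(¬q) with some successor in Z. Already a fixed point.
Sat(E[¬q U EX b]) = {0, 1, 3, 6, 7, 8}
|Sat(E[¬q U EX b])| = |{0, 1, 3, 6, 7, 8}| = 6.

6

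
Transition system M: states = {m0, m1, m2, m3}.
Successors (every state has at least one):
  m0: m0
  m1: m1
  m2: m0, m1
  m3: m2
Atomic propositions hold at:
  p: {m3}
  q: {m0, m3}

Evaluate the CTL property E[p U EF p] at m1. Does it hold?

No

EF p: least fixpoint, start Z0 = {m3}, add states with some successor in Z. Already a fixed point.
Sat(EF p) = {m3}
E[p U EF p]: least fixpoint, start Z0 = Sat(EF p) = {m3}, add states in Sat(p) with some successor in Z. Already a fixed point.
Sat(E[p U EF p]) = {m3}
m1 ∉ Sat(E[p U EF p]) = {m3}, so the formula does not hold at m1.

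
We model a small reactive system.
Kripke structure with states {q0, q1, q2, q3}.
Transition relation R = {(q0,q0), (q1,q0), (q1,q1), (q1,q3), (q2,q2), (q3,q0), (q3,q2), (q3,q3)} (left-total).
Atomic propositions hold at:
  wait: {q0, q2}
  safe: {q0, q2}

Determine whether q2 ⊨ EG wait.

EG wait: greatest fixpoint, start Z0 = {q0, q2}, keep only states in Sat with some successor in Z. Already a fixed point.
Sat(EG wait) = {q0, q2}
q2 ∈ Sat(EG wait) = {q0, q2}, so the formula holds at q2.

Yes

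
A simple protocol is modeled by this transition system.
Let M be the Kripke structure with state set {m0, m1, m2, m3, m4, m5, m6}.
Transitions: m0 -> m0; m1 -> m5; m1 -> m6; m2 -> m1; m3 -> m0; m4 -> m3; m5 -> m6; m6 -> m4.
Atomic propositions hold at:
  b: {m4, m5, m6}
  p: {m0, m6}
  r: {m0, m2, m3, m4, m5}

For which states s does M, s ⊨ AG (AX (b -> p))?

{m0, m3, m4}

Sat(b -> p) = {m0, m1, m2, m3, m6}
Sat(AX (b -> p)) = {s : every successor in {m0, m1, m2, m3, m6}} = {m0, m2, m3, m4, m5}
AG (AX (b -> p)): greatest fixpoint, start Z0 = {m0, m2, m3, m4, m5}, keep only states in Sat with every successor in Z. Z1 = {m0, m3, m4}; fixed.
Sat(AG (AX (b -> p))) = {m0, m3, m4}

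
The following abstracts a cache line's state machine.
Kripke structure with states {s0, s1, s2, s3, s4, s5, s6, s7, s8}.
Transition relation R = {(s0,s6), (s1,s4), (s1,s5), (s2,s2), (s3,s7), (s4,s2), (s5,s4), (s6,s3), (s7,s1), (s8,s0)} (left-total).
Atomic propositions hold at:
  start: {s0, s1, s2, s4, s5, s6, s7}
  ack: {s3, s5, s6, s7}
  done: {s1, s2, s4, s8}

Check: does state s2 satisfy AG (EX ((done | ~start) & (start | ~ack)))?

Yes

Sat(~start) = {s3, s8}
Sat(done | ~start) = {s1, s2, s3, s4, s8}
Sat(~ack) = {s0, s1, s2, s4, s8}
Sat(start | ~ack) = {s0, s1, s2, s4, s5, s6, s7, s8}
Sat((done | ~start) & (start | ~ack)) = {s1, s2, s4, s8}
Sat(EX ((done | ~start) & (start | ~ack))) = {s : some successor in {s1, s2, s4, s8}} = {s1, s2, s4, s5, s7}
AG (EX ((done | ~start) & (start | ~ack))): greatest fixpoint, start Z0 = {s1, s2, s4, s5, s7}, keep only states in Sat with every successor in Z. Already a fixed point.
Sat(AG (EX ((done | ~start) & (start | ~ack)))) = {s1, s2, s4, s5, s7}
s2 ∈ Sat(AG (EX ((done | ~start) & (start | ~ack)))) = {s1, s2, s4, s5, s7}, so the formula holds at s2.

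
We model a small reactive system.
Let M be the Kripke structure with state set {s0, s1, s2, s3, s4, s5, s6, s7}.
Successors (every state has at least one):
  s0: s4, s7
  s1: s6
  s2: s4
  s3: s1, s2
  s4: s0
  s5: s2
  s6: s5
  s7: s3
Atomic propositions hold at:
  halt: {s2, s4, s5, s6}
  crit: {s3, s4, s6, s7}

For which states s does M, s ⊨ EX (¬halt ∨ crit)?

{s0, s1, s2, s3, s4, s7}

Sat(¬halt) = {s0, s1, s3, s7}
Sat(¬halt ∨ crit) = {s0, s1, s3, s4, s6, s7}
Sat(EX (¬halt ∨ crit)) = {s : some successor in {s0, s1, s3, s4, s6, s7}} = {s0, s1, s2, s3, s4, s7}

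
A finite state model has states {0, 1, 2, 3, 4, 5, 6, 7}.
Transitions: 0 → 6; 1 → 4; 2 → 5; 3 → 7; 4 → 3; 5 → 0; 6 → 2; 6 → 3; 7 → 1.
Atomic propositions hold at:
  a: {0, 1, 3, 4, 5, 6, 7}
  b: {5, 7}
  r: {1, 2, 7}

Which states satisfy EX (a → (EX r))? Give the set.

Sat(EX r) = {s : some successor in {1, 2, 7}} = {3, 6, 7}
Sat(a → (EX r)) = {2, 3, 6, 7}
Sat(EX (a → (EX r))) = {s : some successor in {2, 3, 6, 7}} = {0, 3, 4, 6}

{0, 3, 4, 6}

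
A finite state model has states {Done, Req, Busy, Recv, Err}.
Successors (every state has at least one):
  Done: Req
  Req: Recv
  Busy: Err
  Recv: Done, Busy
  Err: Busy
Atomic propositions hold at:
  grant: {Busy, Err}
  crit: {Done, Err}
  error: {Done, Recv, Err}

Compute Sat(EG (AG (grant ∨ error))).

{Busy, Err}

Sat(grant ∨ error) = {Done, Busy, Recv, Err}
AG (grant ∨ error): greatest fixpoint, start Z0 = {Done, Busy, Recv, Err}, keep only states in Sat with every successor in Z. Z1 = {Busy, Recv, Err}; Z2 = {Busy, Err}; fixed.
Sat(AG (grant ∨ error)) = {Busy, Err}
EG (AG (grant ∨ error)): greatest fixpoint, start Z0 = {Busy, Err}, keep only states in Sat with some successor in Z. Already a fixed point.
Sat(EG (AG (grant ∨ error))) = {Busy, Err}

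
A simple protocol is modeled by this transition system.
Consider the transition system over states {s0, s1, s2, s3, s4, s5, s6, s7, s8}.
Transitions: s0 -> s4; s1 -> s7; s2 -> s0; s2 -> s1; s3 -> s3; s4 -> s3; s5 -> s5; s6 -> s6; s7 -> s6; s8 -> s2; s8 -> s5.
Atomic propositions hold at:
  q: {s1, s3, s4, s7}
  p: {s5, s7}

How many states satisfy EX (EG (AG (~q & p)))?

Sat(~q) = {s0, s2, s5, s6, s8}
Sat(~q & p) = {s5}
AG (~q & p): greatest fixpoint, start Z0 = {s5}, keep only states in Sat with every successor in Z. Already a fixed point.
Sat(AG (~q & p)) = {s5}
EG (AG (~q & p)): greatest fixpoint, start Z0 = {s5}, keep only states in Sat with some successor in Z. Already a fixed point.
Sat(EG (AG (~q & p))) = {s5}
Sat(EX (EG (AG (~q & p)))) = {s : some successor in {s5}} = {s5, s8}
|Sat(EX (EG (AG (~q & p))))| = |{s5, s8}| = 2.

2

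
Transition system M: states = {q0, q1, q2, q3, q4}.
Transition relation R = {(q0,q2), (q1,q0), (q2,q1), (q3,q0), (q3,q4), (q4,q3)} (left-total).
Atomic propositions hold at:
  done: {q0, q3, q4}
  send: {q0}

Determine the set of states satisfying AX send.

{q1}

Sat(AX send) = {s : every successor in {q0}} = {q1}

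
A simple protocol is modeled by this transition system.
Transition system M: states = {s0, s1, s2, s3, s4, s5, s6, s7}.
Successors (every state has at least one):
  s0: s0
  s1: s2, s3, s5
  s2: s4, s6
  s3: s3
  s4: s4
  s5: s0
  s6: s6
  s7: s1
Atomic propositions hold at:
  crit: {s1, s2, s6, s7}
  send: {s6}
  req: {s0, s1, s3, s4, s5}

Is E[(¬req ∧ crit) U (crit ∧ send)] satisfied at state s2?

Yes

Sat(¬req) = {s2, s6, s7}
Sat(¬req ∧ crit) = {s2, s6, s7}
Sat(crit ∧ send) = {s6}
E[(¬req ∧ crit) U (crit ∧ send)]: least fixpoint, start Z0 = Sat((crit ∧ send)) = {s6}, add states in Sat(¬req ∧ crit) with some successor in Z. Z1 = {s2, s6}; fixed.
Sat(E[(¬req ∧ crit) U (crit ∧ send)]) = {s2, s6}
s2 ∈ Sat(E[(¬req ∧ crit) U (crit ∧ send)]) = {s2, s6}, so the formula holds at s2.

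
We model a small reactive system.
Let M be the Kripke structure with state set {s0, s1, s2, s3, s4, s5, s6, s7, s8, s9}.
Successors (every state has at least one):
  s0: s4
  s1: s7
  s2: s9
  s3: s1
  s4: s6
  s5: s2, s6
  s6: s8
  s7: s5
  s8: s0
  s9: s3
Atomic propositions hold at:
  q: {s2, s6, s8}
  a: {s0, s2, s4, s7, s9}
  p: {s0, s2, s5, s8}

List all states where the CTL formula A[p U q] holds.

{s2, s5, s6, s8}

A[p U q]: least fixpoint, start Z0 = Sat(q) = {s2, s6, s8}, add states in Sat(p) with every successor in Z. Z1 = {s2, s5, s6, s8}; fixed.
Sat(A[p U q]) = {s2, s5, s6, s8}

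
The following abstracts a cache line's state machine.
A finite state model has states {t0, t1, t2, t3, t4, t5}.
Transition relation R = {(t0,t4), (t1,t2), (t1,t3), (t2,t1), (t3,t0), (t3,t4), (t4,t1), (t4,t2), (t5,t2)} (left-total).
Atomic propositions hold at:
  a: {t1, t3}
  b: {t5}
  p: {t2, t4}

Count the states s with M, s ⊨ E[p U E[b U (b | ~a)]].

Sat(~a) = {t0, t2, t4, t5}
Sat(b | ~a) = {t0, t2, t4, t5}
E[b U (b | ~a)]: least fixpoint, start Z0 = Sat((b | ~a)) = {t0, t2, t4, t5}, add states in Sat(b) with some successor in Z. Already a fixed point.
Sat(E[b U (b | ~a)]) = {t0, t2, t4, t5}
E[p U E[b U (b | ~a)]]: least fixpoint, start Z0 = Sat(E[b U (b | ~a)]) = {t0, t2, t4, t5}, add states in Sat(p) with some successor in Z. Already a fixed point.
Sat(E[p U E[b U (b | ~a)]]) = {t0, t2, t4, t5}
|Sat(E[p U E[b U (b | ~a)]])| = |{t0, t2, t4, t5}| = 4.

4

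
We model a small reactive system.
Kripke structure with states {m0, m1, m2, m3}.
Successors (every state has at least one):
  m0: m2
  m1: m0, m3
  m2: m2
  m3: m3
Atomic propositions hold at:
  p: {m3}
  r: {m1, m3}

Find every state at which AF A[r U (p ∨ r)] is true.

{m1, m3}

Sat(p ∨ r) = {m1, m3}
A[r U (p ∨ r)]: least fixpoint, start Z0 = Sat((p ∨ r)) = {m1, m3}, add states in Sat(r) with every successor in Z. Already a fixed point.
Sat(A[r U (p ∨ r)]) = {m1, m3}
AF A[r U (p ∨ r)]: least fixpoint, start Z0 = {m1, m3}, add states with every successor in Z. Already a fixed point.
Sat(AF A[r U (p ∨ r)]) = {m1, m3}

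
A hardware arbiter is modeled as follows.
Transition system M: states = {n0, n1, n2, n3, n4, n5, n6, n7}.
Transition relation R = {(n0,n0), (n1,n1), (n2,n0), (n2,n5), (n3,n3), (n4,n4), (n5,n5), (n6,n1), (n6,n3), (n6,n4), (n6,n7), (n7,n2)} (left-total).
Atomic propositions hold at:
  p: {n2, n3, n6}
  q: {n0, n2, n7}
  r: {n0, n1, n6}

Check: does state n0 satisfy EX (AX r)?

Yes

Sat(AX r) = {s : every successor in {n0, n1, n6}} = {n0, n1}
Sat(EX (AX r)) = {s : some successor in {n0, n1}} = {n0, n1, n2, n6}
n0 ∈ Sat(EX (AX r)) = {n0, n1, n2, n6}, so the formula holds at n0.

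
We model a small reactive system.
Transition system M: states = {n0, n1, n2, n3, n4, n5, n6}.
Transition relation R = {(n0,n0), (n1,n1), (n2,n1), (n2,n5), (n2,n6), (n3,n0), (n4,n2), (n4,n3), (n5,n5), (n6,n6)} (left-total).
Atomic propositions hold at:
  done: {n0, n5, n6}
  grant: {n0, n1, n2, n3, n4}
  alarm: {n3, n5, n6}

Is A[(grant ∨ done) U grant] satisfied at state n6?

Sat(grant ∨ done) = {n0, n1, n2, n3, n4, n5, n6}
A[(grant ∨ done) U grant]: least fixpoint, start Z0 = Sat(grant) = {n0, n1, n2, n3, n4}, add states in Sat(grant ∨ done) with every successor in Z. Already a fixed point.
Sat(A[(grant ∨ done) U grant]) = {n0, n1, n2, n3, n4}
n6 ∉ Sat(A[(grant ∨ done) U grant]) = {n0, n1, n2, n3, n4}, so the formula does not hold at n6.

No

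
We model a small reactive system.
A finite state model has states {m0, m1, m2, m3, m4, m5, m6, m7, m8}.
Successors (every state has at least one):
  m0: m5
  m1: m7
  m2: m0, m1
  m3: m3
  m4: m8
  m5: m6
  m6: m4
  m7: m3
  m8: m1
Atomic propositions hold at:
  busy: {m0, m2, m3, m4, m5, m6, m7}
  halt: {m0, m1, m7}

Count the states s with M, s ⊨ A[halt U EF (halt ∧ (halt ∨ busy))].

8

Sat(halt ∨ busy) = {m0, m1, m2, m3, m4, m5, m6, m7}
Sat(halt ∧ (halt ∨ busy)) = {m0, m1, m7}
EF (halt ∧ (halt ∨ busy)): least fixpoint, start Z0 = {m0, m1, m7}, add states with some successor in Z. Z1 = {m0, m1, m2, m7, m8}; Z2 = {m0, m1, m2, m4, m7, m8}; Z3 = {m0, m1, m2, m4, m6, m7, m8}; Z4 = {m0, m1, m2, m4, m5, m6, m7, m8}; fixed.
Sat(EF (halt ∧ (halt ∨ busy))) = {m0, m1, m2, m4, m5, m6, m7, m8}
A[halt U EF (halt ∧ (halt ∨ busy))]: least fixpoint, start Z0 = Sat(EF (halt ∧ (halt ∨ busy))) = {m0, m1, m2, m4, m5, m6, m7, m8}, add states in Sat(halt) with every successor in Z. Already a fixed point.
Sat(A[halt U EF (halt ∧ (halt ∨ busy))]) = {m0, m1, m2, m4, m5, m6, m7, m8}
|Sat(A[halt U EF (halt ∧ (halt ∨ busy))])| = |{m0, m1, m2, m4, m5, m6, m7, m8}| = 8.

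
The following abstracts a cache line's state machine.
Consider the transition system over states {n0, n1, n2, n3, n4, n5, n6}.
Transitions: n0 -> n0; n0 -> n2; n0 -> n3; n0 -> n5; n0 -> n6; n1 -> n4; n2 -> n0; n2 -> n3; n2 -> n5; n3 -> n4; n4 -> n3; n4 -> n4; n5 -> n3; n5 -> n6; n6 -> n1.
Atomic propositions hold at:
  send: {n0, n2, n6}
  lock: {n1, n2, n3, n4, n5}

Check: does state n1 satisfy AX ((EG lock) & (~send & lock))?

EG lock: greatest fixpoint, start Z0 = {n1, n2, n3, n4, n5}, keep only states in Sat with some successor in Z. Already a fixed point.
Sat(EG lock) = {n1, n2, n3, n4, n5}
Sat(~send) = {n1, n3, n4, n5}
Sat(~send & lock) = {n1, n3, n4, n5}
Sat((EG lock) & (~send & lock)) = {n1, n3, n4, n5}
Sat(AX ((EG lock) & (~send & lock))) = {s : every successor in {n1, n3, n4, n5}} = {n1, n3, n4, n6}
n1 ∈ Sat(AX ((EG lock) & (~send & lock))) = {n1, n3, n4, n6}, so the formula holds at n1.

Yes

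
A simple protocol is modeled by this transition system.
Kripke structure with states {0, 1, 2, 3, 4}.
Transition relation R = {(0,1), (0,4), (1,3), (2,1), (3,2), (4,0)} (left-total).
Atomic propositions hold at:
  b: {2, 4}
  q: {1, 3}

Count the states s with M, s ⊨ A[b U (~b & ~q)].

2

Sat(~b) = {0, 1, 3}
Sat(~q) = {0, 2, 4}
Sat(~b & ~q) = {0}
A[b U (~b & ~q)]: least fixpoint, start Z0 = Sat((~b & ~q)) = {0}, add states in Sat(b) with every successor in Z. Z1 = {0, 4}; fixed.
Sat(A[b U (~b & ~q)]) = {0, 4}
|Sat(A[b U (~b & ~q)])| = |{0, 4}| = 2.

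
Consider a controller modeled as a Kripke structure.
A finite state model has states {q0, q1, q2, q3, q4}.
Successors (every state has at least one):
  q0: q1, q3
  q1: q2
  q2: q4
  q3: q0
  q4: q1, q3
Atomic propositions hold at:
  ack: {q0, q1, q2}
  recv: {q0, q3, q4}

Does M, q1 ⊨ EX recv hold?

Sat(EX recv) = {s : some successor in {q0, q3, q4}} = {q0, q2, q3, q4}
q1 ∉ Sat(EX recv) = {q0, q2, q3, q4}, so the formula does not hold at q1.

No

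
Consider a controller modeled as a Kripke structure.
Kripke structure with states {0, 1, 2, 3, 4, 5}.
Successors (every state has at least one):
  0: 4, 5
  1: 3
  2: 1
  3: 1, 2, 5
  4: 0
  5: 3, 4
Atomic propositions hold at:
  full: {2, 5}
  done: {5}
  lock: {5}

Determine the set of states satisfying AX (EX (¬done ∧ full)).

{1}

Sat(¬done) = {0, 1, 2, 3, 4}
Sat(¬done ∧ full) = {2}
Sat(EX (¬done ∧ full)) = {s : some successor in {2}} = {3}
Sat(AX (EX (¬done ∧ full))) = {s : every successor in {3}} = {1}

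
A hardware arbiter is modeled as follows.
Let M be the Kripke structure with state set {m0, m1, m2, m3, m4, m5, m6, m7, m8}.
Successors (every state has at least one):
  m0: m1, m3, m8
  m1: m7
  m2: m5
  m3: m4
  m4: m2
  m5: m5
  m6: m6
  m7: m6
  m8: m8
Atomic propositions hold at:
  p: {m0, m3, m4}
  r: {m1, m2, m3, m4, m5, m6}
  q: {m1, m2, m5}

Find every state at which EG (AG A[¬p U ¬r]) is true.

Sat(¬p) = {m1, m2, m5, m6, m7, m8}
Sat(¬r) = {m0, m7, m8}
A[¬p U ¬r]: least fixpoint, start Z0 = Sat(¬r) = {m0, m7, m8}, add states in Sat(¬p) with every successor in Z. Z1 = {m0, m1, m7, m8}; fixed.
Sat(A[¬p U ¬r]) = {m0, m1, m7, m8}
AG A[¬p U ¬r]: greatest fixpoint, start Z0 = {m0, m1, m7, m8}, keep only states in Sat with every successor in Z. Z1 = {m1, m8}; Z2 = {m8}; fixed.
Sat(AG A[¬p U ¬r]) = {m8}
EG (AG A[¬p U ¬r]): greatest fixpoint, start Z0 = {m8}, keep only states in Sat with some successor in Z. Already a fixed point.
Sat(EG (AG A[¬p U ¬r])) = {m8}

{m8}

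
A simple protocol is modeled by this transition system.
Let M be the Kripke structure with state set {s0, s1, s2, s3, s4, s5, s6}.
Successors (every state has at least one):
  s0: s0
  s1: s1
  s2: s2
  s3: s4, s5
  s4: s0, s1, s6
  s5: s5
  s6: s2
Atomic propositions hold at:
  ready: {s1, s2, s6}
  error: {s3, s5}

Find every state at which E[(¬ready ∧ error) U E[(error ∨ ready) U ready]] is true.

Sat(¬ready) = {s0, s3, s4, s5}
Sat(¬ready ∧ error) = {s3, s5}
Sat(error ∨ ready) = {s1, s2, s3, s5, s6}
E[(error ∨ ready) U ready]: least fixpoint, start Z0 = Sat(ready) = {s1, s2, s6}, add states in Sat(error ∨ ready) with some successor in Z. Already a fixed point.
Sat(E[(error ∨ ready) U ready]) = {s1, s2, s6}
E[(¬ready ∧ error) U E[(error ∨ ready) U ready]]: least fixpoint, start Z0 = Sat(E[(error ∨ ready) U ready]) = {s1, s2, s6}, add states in Sat(¬ready ∧ error) with some successor in Z. Already a fixed point.
Sat(E[(¬ready ∧ error) U E[(error ∨ ready) U ready]]) = {s1, s2, s6}

{s1, s2, s6}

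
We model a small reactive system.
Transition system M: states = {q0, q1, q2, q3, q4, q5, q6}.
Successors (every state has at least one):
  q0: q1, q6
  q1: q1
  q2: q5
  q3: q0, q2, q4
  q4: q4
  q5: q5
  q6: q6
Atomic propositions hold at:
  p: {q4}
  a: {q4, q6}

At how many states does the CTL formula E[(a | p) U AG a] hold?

Sat(a | p) = {q4, q6}
AG a: greatest fixpoint, start Z0 = {q4, q6}, keep only states in Sat with every successor in Z. Already a fixed point.
Sat(AG a) = {q4, q6}
E[(a | p) U AG a]: least fixpoint, start Z0 = Sat(AG a) = {q4, q6}, add states in Sat(a | p) with some successor in Z. Already a fixed point.
Sat(E[(a | p) U AG a]) = {q4, q6}
|Sat(E[(a | p) U AG a])| = |{q4, q6}| = 2.

2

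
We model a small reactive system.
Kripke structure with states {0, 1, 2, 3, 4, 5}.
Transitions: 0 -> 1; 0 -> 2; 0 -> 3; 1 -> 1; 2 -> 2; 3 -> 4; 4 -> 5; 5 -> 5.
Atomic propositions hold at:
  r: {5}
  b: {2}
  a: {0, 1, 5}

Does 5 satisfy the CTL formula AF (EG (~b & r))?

Sat(~b) = {0, 1, 3, 4, 5}
Sat(~b & r) = {5}
EG (~b & r): greatest fixpoint, start Z0 = {5}, keep only states in Sat with some successor in Z. Already a fixed point.
Sat(EG (~b & r)) = {5}
AF (EG (~b & r)): least fixpoint, start Z0 = {5}, add states with every successor in Z. Z1 = {4, 5}; Z2 = {3, 4, 5}; fixed.
Sat(AF (EG (~b & r))) = {3, 4, 5}
5 ∈ Sat(AF (EG (~b & r))) = {3, 4, 5}, so the formula holds at 5.

Yes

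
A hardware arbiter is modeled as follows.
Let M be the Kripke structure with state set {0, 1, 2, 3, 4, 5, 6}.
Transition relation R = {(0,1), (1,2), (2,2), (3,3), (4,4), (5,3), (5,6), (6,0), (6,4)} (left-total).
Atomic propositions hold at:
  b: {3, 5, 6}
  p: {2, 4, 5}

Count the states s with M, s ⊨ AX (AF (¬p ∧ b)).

2

Sat(¬p) = {0, 1, 3, 6}
Sat(¬p ∧ b) = {3, 6}
AF (¬p ∧ b): least fixpoint, start Z0 = {3, 6}, add states with every successor in Z. Z1 = {3, 5, 6}; fixed.
Sat(AF (¬p ∧ b)) = {3, 5, 6}
Sat(AX (AF (¬p ∧ b))) = {s : every successor in {3, 5, 6}} = {3, 5}
|Sat(AX (AF (¬p ∧ b)))| = |{3, 5}| = 2.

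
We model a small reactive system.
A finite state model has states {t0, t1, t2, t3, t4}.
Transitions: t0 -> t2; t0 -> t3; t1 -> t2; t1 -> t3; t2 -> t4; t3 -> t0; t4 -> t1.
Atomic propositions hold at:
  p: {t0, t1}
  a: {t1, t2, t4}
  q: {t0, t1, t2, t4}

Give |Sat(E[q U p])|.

E[q U p]: least fixpoint, start Z0 = Sat(p) = {t0, t1}, add states in Sat(q) with some successor in Z. Z1 = {t0, t1, t4}; Z2 = {t0, t1, t2, t4}; fixed.
Sat(E[q U p]) = {t0, t1, t2, t4}
|Sat(E[q U p])| = |{t0, t1, t2, t4}| = 4.

4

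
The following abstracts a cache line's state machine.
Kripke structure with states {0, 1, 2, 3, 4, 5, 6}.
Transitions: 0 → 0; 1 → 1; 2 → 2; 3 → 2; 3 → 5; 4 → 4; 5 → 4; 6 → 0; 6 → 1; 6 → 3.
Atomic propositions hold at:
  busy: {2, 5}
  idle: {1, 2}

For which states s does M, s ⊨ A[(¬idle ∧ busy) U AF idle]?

{1, 2}

Sat(¬idle) = {0, 3, 4, 5, 6}
Sat(¬idle ∧ busy) = {5}
AF idle: least fixpoint, start Z0 = {1, 2}, add states with every successor in Z. Already a fixed point.
Sat(AF idle) = {1, 2}
A[(¬idle ∧ busy) U AF idle]: least fixpoint, start Z0 = Sat(AF idle) = {1, 2}, add states in Sat(¬idle ∧ busy) with every successor in Z. Already a fixed point.
Sat(A[(¬idle ∧ busy) U AF idle]) = {1, 2}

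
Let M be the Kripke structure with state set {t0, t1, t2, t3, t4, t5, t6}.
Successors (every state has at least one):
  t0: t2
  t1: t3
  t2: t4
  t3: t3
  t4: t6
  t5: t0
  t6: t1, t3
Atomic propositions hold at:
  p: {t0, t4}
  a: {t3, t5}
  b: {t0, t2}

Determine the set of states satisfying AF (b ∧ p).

{t0, t5}

Sat(b ∧ p) = {t0}
AF (b ∧ p): least fixpoint, start Z0 = {t0}, add states with every successor in Z. Z1 = {t0, t5}; fixed.
Sat(AF (b ∧ p)) = {t0, t5}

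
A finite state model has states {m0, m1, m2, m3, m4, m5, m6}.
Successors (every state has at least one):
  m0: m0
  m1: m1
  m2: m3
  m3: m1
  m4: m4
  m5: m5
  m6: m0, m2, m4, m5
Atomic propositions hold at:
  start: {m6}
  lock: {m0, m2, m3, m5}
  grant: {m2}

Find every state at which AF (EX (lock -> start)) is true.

Sat(lock -> start) = {m1, m4, m6}
Sat(EX (lock -> start)) = {s : some successor in {m1, m4, m6}} = {m1, m3, m4, m6}
AF (EX (lock -> start)): least fixpoint, start Z0 = {m1, m3, m4, m6}, add states with every successor in Z. Z1 = {m1, m2, m3, m4, m6}; fixed.
Sat(AF (EX (lock -> start))) = {m1, m2, m3, m4, m6}

{m1, m2, m3, m4, m6}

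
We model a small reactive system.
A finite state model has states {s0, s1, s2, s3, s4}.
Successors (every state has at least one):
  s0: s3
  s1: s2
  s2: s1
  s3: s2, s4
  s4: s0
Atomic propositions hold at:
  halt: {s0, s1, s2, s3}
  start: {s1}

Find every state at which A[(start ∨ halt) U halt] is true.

{s0, s1, s2, s3}

Sat(start ∨ halt) = {s0, s1, s2, s3}
A[(start ∨ halt) U halt]: least fixpoint, start Z0 = Sat(halt) = {s0, s1, s2, s3}, add states in Sat(start ∨ halt) with every successor in Z. Already a fixed point.
Sat(A[(start ∨ halt) U halt]) = {s0, s1, s2, s3}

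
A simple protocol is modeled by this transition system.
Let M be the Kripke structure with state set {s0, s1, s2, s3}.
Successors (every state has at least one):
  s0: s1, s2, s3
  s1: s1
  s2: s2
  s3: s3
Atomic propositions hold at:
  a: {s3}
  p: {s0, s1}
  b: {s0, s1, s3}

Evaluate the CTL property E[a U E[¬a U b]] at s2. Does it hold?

No

Sat(¬a) = {s0, s1, s2}
E[¬a U b]: least fixpoint, start Z0 = Sat(b) = {s0, s1, s3}, add states in Sat(¬a) with some successor in Z. Already a fixed point.
Sat(E[¬a U b]) = {s0, s1, s3}
E[a U E[¬a U b]]: least fixpoint, start Z0 = Sat(E[¬a U b]) = {s0, s1, s3}, add states in Sat(a) with some successor in Z. Already a fixed point.
Sat(E[a U E[¬a U b]]) = {s0, s1, s3}
s2 ∉ Sat(E[a U E[¬a U b]]) = {s0, s1, s3}, so the formula does not hold at s2.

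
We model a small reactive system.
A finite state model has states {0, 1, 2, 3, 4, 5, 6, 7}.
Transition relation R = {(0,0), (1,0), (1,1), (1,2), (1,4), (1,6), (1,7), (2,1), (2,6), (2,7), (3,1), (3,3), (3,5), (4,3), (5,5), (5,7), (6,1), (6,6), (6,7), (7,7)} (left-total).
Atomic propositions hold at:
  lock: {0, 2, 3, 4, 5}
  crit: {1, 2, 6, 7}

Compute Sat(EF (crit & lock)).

{1, 2, 3, 4, 6}

Sat(crit & lock) = {2}
EF (crit & lock): least fixpoint, start Z0 = {2}, add states with some successor in Z. Z1 = {1, 2}; Z2 = {1, 2, 3, 6}; Z3 = {1, 2, 3, 4, 6}; fixed.
Sat(EF (crit & lock)) = {1, 2, 3, 4, 6}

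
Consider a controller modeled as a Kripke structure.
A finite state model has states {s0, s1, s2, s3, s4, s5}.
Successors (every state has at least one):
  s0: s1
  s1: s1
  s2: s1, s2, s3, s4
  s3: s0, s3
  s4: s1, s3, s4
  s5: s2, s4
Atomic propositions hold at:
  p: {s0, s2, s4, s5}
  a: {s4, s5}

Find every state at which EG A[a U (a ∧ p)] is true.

{s4, s5}

Sat(a ∧ p) = {s4, s5}
A[a U (a ∧ p)]: least fixpoint, start Z0 = Sat((a ∧ p)) = {s4, s5}, add states in Sat(a) with every successor in Z. Already a fixed point.
Sat(A[a U (a ∧ p)]) = {s4, s5}
EG A[a U (a ∧ p)]: greatest fixpoint, start Z0 = {s4, s5}, keep only states in Sat with some successor in Z. Already a fixed point.
Sat(EG A[a U (a ∧ p)]) = {s4, s5}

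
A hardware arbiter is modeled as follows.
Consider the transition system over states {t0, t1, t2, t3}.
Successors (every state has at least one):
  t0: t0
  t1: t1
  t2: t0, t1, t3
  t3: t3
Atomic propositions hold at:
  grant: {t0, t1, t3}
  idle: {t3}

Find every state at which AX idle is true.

Sat(AX idle) = {s : every successor in {t3}} = {t3}

{t3}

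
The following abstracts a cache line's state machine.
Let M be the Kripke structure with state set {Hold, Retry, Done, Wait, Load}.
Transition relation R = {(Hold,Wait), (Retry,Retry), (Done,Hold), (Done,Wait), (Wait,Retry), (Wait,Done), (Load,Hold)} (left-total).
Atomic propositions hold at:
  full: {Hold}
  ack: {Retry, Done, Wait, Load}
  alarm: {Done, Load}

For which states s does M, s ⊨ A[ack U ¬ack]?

Sat(¬ack) = {Hold}
A[ack U ¬ack]: least fixpoint, start Z0 = Sat(¬ack) = {Hold}, add states in Sat(ack) with every successor in Z. Z1 = {Hold, Load}; fixed.
Sat(A[ack U ¬ack]) = {Hold, Load}

{Hold, Load}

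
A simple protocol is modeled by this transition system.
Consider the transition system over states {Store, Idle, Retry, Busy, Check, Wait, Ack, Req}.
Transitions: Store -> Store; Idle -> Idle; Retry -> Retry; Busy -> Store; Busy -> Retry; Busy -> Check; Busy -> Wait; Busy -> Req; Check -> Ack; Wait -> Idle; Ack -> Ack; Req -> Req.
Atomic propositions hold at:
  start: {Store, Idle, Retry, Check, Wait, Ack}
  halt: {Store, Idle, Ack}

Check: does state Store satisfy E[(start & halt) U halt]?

Yes

Sat(start & halt) = {Store, Idle, Ack}
E[(start & halt) U halt]: least fixpoint, start Z0 = Sat(halt) = {Store, Idle, Ack}, add states in Sat(start & halt) with some successor in Z. Already a fixed point.
Sat(E[(start & halt) U halt]) = {Store, Idle, Ack}
Store ∈ Sat(E[(start & halt) U halt]) = {Store, Idle, Ack}, so the formula holds at Store.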